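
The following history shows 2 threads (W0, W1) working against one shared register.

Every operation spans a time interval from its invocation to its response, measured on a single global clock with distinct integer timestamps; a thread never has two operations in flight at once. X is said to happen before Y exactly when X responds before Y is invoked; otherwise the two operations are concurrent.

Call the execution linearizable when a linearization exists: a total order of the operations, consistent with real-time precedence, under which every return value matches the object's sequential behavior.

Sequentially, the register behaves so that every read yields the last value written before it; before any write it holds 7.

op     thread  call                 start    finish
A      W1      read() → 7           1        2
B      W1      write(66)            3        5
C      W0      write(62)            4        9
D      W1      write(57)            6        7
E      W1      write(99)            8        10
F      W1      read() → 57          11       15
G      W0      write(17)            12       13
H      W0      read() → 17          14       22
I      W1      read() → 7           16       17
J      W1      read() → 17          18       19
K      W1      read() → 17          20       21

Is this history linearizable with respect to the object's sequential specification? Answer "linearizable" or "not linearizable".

cut after 14 events: linearizable; cut after 15 events (F responds, time 15): not linearizable
8 orders of the 7 completed register ops respect real time; none is legal
no escape via the 1 pending operation (H): every completion choice fails
one such order, A, B, C, D, E, F, G (pending dropped), breaks at step 6 where F read() → 57 is illegal
one such order, A, B, C, D, E, G, F (pending dropped), breaks at step 7 where F read() → 57 is illegal

not linearizable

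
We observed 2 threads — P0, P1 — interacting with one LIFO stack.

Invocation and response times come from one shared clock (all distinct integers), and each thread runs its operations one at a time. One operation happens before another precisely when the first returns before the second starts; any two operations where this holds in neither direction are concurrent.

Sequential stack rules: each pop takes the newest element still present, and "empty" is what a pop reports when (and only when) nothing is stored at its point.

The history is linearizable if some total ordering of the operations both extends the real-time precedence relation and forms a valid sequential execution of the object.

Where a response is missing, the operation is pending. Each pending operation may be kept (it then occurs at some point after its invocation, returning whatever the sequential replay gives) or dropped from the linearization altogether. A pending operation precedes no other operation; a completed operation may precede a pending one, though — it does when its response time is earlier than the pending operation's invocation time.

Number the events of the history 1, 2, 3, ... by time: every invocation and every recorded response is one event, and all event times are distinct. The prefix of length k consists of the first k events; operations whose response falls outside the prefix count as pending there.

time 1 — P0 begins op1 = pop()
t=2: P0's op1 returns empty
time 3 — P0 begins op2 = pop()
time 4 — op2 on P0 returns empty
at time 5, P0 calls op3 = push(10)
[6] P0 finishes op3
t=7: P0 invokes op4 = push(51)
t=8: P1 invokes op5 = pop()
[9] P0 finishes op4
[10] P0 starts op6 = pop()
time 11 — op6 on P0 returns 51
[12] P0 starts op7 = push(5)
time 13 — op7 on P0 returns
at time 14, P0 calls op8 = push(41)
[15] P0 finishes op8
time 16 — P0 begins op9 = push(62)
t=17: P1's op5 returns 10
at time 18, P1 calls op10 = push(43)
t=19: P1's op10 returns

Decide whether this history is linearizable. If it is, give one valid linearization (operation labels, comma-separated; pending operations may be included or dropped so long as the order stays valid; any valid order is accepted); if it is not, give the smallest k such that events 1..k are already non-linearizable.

linearizable — witness: op1, op2, op3, op4, op6, op5, op7, op8, op9, op10

after step 1 (op1 pop() → empty): stack <>
after step 2 (op2 pop() → empty): stack <>
after step 3 (op3 push(10)): stack <10>
after step 4 (op4 push(51)): stack <10,51>
after step 5 (op6 pop() → 51): stack <10>
after step 6 (op5 pop() → 10): stack <>
after step 7 (op7 push(5)): stack <5>
after step 8 (op8 push(41)): stack <5,41>
after step 9 (op9 push(62) (pending, included)): stack <5,41,62>
after step 10 (op10 push(43)): stack <5,41,62,43>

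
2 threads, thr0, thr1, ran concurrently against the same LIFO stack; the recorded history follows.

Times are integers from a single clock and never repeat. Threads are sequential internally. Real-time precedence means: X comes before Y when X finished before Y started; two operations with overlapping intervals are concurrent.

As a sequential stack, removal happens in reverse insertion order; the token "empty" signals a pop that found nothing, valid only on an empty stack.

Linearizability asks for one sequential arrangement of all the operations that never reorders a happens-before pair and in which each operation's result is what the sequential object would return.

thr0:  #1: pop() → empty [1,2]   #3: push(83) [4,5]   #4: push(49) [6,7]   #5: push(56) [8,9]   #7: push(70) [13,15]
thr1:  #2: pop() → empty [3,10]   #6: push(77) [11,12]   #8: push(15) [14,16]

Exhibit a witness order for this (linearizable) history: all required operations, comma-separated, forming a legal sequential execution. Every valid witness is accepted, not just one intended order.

#1, #2, #3, #4, #5, #6, #7, #8

1. #1 pop() → empty, leaving stack <>
2. #2 pop() → empty, leaving stack <>
3. #3 push(83), leaving stack <83>
4. #4 push(49), leaving stack <83,49>
5. #5 push(56), leaving stack <83,49,56>
6. #6 push(77), leaving stack <83,49,56,77>
7. #7 push(70), leaving stack <83,49,56,77,70>
8. #8 push(15), leaving stack <83,49,56,77,70,15>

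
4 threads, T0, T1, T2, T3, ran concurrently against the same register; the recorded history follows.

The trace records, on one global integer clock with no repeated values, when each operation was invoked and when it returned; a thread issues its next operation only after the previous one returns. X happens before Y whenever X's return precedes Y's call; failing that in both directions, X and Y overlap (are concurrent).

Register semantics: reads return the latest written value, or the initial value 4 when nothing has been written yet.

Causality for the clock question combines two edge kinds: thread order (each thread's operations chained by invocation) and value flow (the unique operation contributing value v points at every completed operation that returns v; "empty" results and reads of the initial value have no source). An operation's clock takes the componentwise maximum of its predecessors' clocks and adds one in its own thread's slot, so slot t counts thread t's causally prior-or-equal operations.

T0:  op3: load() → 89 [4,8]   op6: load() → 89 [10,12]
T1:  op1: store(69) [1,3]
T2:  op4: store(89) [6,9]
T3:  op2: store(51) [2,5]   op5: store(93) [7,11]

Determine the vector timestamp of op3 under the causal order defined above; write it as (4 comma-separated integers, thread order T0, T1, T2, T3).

(1, 0, 1, 0)

op2 (invocation 2): nothing precedes it; T3's component alone gives (0, 0, 0, 1)
op4 (invocation 6): nothing precedes it; T2's component alone gives (0, 0, 1, 0)
op1 (invocation 1): nothing precedes it; T1's component alone gives (0, 1, 0, 0)
op5, invoked 7, takes VC(op2)=(0, 0, 0, 1) under max, adds 1 for T3 → (0, 0, 0, 2)
op3, invoked 4, takes VC(op4)=(0, 0, 1, 0) under max, adds 1 for T0 → (1, 0, 1, 0)
op6, invoked 10, takes VC(op3)=(1, 0, 1, 0), VC(op4)=(0, 0, 1, 0) under max, adds 1 for T0 → (2, 0, 1, 0)
target: VC(op3) = (1, 0, 1, 0)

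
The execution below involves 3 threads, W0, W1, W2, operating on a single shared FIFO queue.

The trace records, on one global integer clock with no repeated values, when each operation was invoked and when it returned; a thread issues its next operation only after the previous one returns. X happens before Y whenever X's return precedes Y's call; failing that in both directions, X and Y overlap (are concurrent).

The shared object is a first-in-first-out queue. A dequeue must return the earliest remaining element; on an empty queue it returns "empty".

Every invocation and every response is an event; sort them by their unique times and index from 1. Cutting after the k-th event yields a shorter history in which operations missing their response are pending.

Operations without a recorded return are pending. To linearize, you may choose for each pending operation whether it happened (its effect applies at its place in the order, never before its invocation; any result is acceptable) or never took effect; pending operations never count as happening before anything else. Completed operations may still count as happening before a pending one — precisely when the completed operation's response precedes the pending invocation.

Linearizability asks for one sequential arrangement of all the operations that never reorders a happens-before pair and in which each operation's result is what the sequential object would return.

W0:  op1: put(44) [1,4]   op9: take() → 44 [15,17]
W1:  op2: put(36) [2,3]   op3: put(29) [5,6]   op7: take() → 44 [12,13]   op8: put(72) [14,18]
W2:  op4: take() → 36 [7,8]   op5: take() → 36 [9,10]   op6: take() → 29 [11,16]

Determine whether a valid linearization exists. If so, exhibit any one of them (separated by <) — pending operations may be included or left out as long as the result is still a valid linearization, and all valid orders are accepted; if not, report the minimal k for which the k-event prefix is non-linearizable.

not linearizable — minimal violating prefix: 10 events

already the first 10 events (up to op5's response at time 10) admit no linearization; the first 9 still do
no legal order exists: 2 real-time-consistent candidates over 5 completed FIFO queue operations, all rejected
e.g. op1, op2, op3, op4, op5: illegal at step 4, since op4 take() → 36 cannot apply there
e.g. op2, op1, op3, op4, op5: illegal at step 5, since op5 take() → 36 cannot apply there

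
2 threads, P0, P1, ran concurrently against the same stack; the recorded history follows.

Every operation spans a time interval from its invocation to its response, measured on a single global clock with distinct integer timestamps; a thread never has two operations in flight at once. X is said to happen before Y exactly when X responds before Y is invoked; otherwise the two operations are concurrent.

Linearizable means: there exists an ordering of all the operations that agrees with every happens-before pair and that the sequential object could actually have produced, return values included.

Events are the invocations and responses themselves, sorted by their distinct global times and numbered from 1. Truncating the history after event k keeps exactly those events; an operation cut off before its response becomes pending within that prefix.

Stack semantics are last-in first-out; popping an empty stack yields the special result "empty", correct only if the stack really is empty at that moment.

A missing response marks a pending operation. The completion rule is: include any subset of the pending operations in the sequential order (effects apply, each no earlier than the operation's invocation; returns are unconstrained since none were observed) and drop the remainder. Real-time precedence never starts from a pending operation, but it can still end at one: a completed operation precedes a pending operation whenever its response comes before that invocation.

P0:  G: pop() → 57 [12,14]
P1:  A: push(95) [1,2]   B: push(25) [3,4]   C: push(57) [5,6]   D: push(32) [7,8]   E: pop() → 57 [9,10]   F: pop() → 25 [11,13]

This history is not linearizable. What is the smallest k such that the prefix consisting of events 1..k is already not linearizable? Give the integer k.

a valid linearization of events 1..9 exists, for instance A, B, C, D:
1. A push(95), leaving stack <95>
2. B push(25), leaving stack <95,25>
3. C push(57), leaving stack <95,25,57>
4. D push(32), leaving stack <95,25,57,32>
once event 10 joins (E's response, time 10), exhaustive search finds no witness
take A, B, C, D, E: step 5 already fails, because E pop() → 57 cannot occur there

10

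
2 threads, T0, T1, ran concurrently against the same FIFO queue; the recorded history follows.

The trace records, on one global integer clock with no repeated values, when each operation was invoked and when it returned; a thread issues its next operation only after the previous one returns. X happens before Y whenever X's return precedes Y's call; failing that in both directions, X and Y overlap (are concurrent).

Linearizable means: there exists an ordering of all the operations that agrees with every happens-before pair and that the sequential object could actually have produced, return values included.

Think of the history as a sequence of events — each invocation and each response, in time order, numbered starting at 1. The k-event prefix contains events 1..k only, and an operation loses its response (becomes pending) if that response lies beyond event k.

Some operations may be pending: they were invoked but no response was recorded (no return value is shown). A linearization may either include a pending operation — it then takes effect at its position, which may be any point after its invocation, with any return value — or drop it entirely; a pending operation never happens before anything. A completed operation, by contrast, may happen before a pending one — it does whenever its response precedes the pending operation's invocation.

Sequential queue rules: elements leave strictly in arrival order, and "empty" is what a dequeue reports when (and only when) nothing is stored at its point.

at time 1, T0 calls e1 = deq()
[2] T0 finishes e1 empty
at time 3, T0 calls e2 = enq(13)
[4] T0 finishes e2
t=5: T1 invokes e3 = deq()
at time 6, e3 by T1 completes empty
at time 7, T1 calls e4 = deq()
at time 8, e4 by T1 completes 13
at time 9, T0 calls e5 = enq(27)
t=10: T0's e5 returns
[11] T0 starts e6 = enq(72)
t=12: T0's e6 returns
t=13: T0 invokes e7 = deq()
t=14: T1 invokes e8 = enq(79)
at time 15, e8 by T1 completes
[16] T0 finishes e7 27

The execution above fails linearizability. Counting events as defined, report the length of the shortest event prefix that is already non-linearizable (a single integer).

events 1..5 are linearizable; a witness order is e1, e2:
1. e1 deq() → empty, leaving queue <>
2. e2 enq(13), leaving queue <13>
include event 6 — e3 responding at 6 — and every candidate order breaks
one such order, e1, e2, e3, breaks at step 3 where e3 deq() → empty is illegal

6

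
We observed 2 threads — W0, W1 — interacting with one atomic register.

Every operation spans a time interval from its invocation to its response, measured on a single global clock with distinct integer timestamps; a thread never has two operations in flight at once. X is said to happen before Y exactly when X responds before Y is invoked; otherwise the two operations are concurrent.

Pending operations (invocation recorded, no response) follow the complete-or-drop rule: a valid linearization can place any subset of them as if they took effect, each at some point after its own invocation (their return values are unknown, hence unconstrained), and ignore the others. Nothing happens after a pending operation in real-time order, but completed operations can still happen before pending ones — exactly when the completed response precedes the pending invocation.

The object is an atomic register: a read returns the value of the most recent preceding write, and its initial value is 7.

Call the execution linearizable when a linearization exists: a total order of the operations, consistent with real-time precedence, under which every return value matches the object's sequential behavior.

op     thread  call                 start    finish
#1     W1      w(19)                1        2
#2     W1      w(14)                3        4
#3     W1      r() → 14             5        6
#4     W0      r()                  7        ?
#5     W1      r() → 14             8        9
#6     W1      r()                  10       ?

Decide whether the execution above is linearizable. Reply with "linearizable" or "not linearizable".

linearizable

a witness: #1, #2, #3, #4, #5
1. #1 w(19), leaving value 19
2. #2 w(14), leaving value 14
3. #3 r() → 14, leaving value 14
4. #4 r() (pending, included), leaving value 14
5. #5 r() → 14, leaving value 14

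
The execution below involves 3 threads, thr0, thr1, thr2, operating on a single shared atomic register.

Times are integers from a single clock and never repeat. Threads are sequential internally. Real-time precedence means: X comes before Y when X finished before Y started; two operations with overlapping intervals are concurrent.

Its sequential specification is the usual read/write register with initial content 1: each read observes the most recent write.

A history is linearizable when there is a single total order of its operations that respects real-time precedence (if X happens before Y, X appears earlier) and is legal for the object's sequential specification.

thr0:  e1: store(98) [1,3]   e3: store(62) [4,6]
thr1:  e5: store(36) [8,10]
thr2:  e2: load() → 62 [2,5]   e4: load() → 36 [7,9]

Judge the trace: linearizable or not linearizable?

linearizable

witness order: e1, e3, e2, e5, e4
after step 1 (e1 store(98)): value 98
after step 2 (e3 store(62)): value 62
after step 3 (e2 load() → 62): value 62
after step 4 (e5 store(36)): value 36
after step 5 (e4 load() → 36): value 36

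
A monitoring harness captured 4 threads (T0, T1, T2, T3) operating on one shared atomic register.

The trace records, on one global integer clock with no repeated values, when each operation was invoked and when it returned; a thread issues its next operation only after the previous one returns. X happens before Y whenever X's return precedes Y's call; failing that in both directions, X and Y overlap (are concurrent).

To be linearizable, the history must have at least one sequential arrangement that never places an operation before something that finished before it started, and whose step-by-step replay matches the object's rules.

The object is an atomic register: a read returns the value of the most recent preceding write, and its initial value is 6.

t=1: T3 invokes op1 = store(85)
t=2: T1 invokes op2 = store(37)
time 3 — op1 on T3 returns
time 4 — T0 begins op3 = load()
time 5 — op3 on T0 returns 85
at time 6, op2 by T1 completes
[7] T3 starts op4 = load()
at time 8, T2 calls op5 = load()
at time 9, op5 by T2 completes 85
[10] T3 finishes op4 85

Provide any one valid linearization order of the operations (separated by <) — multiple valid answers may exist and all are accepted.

after step 1 (op2 store(37)): value 37
after step 2 (op1 store(85)): value 85
after step 3 (op3 load() → 85): value 85
after step 4 (op4 load() → 85): value 85
after step 5 (op5 load() → 85): value 85

op2 < op1 < op3 < op4 < op5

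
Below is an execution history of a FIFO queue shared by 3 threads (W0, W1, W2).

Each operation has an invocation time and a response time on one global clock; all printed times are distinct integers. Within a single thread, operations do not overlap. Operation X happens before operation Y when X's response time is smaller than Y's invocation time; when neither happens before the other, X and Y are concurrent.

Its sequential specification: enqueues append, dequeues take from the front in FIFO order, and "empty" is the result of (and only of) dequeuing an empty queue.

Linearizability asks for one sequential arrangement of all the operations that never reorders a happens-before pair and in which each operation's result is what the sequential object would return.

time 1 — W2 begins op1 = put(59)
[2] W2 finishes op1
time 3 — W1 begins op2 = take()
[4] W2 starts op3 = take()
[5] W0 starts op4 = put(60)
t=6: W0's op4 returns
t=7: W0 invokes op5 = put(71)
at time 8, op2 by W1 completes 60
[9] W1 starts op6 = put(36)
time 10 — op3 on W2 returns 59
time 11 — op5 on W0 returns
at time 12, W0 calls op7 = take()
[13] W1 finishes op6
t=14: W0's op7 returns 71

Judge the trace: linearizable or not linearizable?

a witness: op1, op3, op4, op2, op5, op6, op7
1. op1 put(59), leaving queue <59>
2. op3 take() → 59, leaving queue <>
3. op4 put(60), leaving queue <60>
4. op2 take() → 60, leaving queue <>
5. op5 put(71), leaving queue <71>
6. op6 put(36), leaving queue <71,36>
7. op7 take() → 71, leaving queue <36>

linearizable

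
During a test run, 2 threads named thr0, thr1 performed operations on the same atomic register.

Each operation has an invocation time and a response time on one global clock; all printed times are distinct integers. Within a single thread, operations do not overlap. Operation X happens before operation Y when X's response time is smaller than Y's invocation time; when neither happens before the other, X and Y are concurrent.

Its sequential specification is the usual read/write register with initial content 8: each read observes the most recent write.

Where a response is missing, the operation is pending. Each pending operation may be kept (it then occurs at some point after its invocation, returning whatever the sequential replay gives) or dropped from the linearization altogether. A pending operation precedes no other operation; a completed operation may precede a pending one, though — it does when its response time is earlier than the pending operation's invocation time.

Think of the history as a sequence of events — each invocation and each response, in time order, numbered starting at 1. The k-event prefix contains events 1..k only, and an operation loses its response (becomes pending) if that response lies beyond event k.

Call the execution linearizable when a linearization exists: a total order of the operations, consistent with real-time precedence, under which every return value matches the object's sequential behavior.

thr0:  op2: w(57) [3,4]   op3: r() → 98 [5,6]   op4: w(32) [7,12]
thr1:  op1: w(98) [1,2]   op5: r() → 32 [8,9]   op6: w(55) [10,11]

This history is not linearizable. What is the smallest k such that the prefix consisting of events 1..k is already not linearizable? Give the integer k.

events 1..5 are still linearizable — one witness is op1, op2:
1. op1 w(98), leaving value 98
2. op2 w(57), leaving value 57
adding event 6 (op3 responds at 6) leaves no legal real-time order
sample order op1, op2, op3 stalls at step 3 — op3 r() → 98 has no legal effect

6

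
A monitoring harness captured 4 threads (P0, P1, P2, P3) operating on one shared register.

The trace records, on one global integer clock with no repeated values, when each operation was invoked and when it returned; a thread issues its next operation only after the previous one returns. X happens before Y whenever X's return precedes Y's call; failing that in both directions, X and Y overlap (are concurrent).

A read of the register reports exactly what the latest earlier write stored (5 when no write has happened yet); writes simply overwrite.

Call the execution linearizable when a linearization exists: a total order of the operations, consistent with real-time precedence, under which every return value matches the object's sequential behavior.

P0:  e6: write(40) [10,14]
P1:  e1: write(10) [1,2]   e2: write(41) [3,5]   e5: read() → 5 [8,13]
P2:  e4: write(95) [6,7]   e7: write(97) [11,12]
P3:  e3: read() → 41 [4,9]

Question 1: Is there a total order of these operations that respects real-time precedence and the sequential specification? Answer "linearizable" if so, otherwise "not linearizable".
not linearizable

prefix check: 1..12 passes, 1..13 fails once e5's time-13 response joins
7 orders of the 6 completed register ops respect real time; none is legal
including or dropping the 1 pending operation (e6) in any combination fails
for example e1, e2, e3, e4, e5, e7 (pending dropped) fails at step 5: e5 read() → 5 is not legal there
for example e1, e2, e3, e4, e7, e5 (pending dropped) fails at step 6: e5 read() → 5 is not legal there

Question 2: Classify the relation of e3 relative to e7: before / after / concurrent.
Answer: before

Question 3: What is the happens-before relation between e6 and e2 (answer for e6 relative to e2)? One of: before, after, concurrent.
Answer: after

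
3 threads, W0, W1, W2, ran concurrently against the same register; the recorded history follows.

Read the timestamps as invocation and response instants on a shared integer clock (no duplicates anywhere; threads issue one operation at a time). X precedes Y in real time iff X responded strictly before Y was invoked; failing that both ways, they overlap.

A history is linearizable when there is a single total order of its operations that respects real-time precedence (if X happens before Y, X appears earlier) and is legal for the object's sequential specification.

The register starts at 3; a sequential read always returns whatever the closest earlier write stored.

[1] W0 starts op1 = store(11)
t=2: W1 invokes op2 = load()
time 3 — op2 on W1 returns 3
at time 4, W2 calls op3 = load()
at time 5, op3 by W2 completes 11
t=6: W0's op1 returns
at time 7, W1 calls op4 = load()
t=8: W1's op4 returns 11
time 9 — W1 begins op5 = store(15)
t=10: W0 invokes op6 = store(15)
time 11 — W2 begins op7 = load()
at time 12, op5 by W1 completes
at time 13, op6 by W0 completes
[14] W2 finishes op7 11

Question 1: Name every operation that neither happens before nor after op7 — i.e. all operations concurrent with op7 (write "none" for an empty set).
op5, op6

op7 spans [11,14]; an op avoiding the whole window 11..14 is ordered, any other is concurrent
op1 [1,6]: before
op2 [2,3]: before
op3 [4,5]: before
op4 [7,8]: before
op5 [9,12]: concurrent
op6 [10,13]: concurrent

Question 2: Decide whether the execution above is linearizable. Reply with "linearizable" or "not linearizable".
linearizable

witness order: op2, op1, op3, op4, op7, op5, op6
after step 1 (op2 load() → 3): value 3
after step 2 (op1 store(11)): value 11
after step 3 (op3 load() → 11): value 11
after step 4 (op4 load() → 11): value 11
after step 5 (op7 load() → 11): value 11
after step 6 (op5 store(15)): value 15
after step 7 (op6 store(15)): value 15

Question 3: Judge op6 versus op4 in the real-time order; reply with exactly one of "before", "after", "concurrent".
after

op6 spans [10,13], op4 spans [7,8]
resp(op4)=8 < inv(op6)=10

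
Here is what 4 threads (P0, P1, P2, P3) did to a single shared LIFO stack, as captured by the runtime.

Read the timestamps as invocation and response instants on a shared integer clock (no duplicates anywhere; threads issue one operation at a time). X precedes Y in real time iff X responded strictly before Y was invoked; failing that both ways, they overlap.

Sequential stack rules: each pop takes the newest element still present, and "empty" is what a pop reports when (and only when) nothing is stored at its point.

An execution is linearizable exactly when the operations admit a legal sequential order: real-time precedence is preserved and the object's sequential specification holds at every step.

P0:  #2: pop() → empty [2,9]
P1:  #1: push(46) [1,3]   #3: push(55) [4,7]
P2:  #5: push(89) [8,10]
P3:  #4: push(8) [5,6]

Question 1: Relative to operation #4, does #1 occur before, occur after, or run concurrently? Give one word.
Answer: before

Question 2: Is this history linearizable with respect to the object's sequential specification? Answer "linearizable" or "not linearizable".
linearizable

witness order: #2, #1, #3, #4, #5
step 1: #2 pop() → empty — stack <>
step 2: #1 push(46) — stack <46>
step 3: #3 push(55) — stack <46,55>
step 4: #4 push(8) — stack <46,55,8>
step 5: #5 push(89) — stack <46,55,8,89>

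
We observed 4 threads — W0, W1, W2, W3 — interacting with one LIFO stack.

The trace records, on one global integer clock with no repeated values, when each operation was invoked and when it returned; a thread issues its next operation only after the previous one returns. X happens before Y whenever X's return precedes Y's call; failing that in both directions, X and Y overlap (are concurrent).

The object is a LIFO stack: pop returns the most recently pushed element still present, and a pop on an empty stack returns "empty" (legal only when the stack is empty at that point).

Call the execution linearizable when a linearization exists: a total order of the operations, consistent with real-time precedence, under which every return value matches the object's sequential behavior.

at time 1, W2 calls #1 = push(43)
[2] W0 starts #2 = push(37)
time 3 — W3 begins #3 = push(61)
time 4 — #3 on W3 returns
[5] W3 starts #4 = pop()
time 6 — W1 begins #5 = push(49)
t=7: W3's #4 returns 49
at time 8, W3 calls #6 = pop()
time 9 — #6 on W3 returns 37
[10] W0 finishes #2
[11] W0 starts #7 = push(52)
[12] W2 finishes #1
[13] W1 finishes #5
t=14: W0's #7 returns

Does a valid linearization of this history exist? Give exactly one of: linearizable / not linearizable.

linearizable

witness order: #1, #3, #2, #5, #4, #6, #7
step 1: #1 push(43) — stack <43>
step 2: #3 push(61) — stack <43,61>
step 3: #2 push(37) — stack <43,61,37>
step 4: #5 push(49) — stack <43,61,37,49>
step 5: #4 pop() → 49 — stack <43,61,37>
step 6: #6 pop() → 37 — stack <43,61>
step 7: #7 push(52) — stack <43,61,52>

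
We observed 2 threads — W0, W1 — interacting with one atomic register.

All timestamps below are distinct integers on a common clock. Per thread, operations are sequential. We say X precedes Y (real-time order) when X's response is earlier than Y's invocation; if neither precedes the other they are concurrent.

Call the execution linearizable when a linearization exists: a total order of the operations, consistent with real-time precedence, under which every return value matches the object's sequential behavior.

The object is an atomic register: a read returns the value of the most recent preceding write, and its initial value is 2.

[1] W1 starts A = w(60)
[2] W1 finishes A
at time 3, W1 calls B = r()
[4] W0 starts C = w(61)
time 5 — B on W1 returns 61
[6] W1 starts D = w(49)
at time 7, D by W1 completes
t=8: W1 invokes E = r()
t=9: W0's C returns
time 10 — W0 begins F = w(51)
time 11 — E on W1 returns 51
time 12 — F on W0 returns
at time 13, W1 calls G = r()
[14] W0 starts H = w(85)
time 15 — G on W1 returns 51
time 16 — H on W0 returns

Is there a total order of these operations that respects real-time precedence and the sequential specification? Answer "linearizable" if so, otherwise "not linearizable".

linearizable

witness order: A, C, B, D, F, E, G, H
step 1: A w(60) — value 60
step 2: C w(61) — value 61
step 3: B r() → 61 — value 61
step 4: D w(49) — value 49
step 5: F w(51) — value 51
step 6: E r() → 51 — value 51
step 7: G r() → 51 — value 51
step 8: H w(85) — value 85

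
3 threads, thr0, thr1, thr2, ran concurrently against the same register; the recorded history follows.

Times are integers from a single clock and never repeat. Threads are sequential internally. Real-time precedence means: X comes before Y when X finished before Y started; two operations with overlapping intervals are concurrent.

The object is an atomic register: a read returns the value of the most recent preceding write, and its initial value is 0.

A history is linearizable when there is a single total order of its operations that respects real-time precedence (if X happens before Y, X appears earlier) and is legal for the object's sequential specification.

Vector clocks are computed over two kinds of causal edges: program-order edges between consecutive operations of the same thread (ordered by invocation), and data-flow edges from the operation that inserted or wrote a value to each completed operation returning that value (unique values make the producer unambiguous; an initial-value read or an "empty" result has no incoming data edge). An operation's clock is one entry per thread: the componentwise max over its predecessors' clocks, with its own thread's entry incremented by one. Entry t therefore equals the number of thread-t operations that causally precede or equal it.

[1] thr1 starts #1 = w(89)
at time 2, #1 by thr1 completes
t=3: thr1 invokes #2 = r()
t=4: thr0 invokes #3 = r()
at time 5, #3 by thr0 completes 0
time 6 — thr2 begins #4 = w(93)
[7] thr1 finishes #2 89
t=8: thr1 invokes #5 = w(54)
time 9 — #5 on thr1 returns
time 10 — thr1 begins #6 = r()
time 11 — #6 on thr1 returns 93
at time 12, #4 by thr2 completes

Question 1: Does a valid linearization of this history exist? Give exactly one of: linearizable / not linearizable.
not linearizable

cut after 4 events: linearizable; cut after 5 events (#3 responds, time 5): not linearizable
exactly one order of the 2 completed ops respects real time; the register replay fails
completion choices over the 1 pending operation (#2) were checked; none helps
one such order, #1, #3 (pending dropped), breaks at step 2 where #3 r() → 0 is illegal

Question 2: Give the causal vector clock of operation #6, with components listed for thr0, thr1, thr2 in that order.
(0, 4, 1)

invoked at 6, #4 has no predecessors; its own thr2 bump gives (0, 0, 1)
invoked at 1, #1 has no predecessors; its own thr1 bump gives (0, 1, 0)
invoked at 4, #3 has no predecessors; its own thr0 bump gives (1, 0, 0)
invoked at 3, #2 merges VC(#1)=(0, 1, 0) and bumps thr1's slot → (0, 2, 0)
invoked at 8, #5 merges VC(#2)=(0, 2, 0) and bumps thr1's slot → (0, 3, 0)
invoked at 10, #6 merges VC(#4)=(0, 0, 1), VC(#5)=(0, 3, 0) and bumps thr1's slot → (0, 4, 1)
target: VC(#6) = (0, 4, 1)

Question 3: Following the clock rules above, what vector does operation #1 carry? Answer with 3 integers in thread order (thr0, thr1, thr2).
(0, 1, 0)

#4 (invocation 6): nothing precedes it; thr2's component alone gives (0, 0, 1)
#1 (invocation 1): nothing precedes it; thr1's component alone gives (0, 1, 0)
#3 (invocation 4): nothing precedes it; thr0's component alone gives (1, 0, 0)
#2, invoked 3, takes VC(#1)=(0, 1, 0) under max, adds 1 for thr1 → (0, 2, 0)
#5, invoked 8, takes VC(#2)=(0, 2, 0) under max, adds 1 for thr1 → (0, 3, 0)
#6, invoked 10, takes VC(#4)=(0, 0, 1), VC(#5)=(0, 3, 0) under max, adds 1 for thr1 → (0, 4, 1)
target: VC(#1) = (0, 1, 0)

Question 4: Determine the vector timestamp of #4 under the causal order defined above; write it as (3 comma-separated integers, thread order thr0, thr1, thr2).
(0, 0, 1)

#4, invoked 6, has no incoming edges; only thr2's bump applies → (0, 0, 1)
#1, invoked 1, has no incoming edges; only thr1's bump applies → (0, 1, 0)
#3, invoked 4, has no incoming edges; only thr0's bump applies → (1, 0, 0)
from VC(#1)=(0, 1, 0), #2 (invoked 3) maxes components and bumps thr1 → (0, 2, 0)
from VC(#2)=(0, 2, 0), #5 (invoked 8) maxes components and bumps thr1 → (0, 3, 0)
from VC(#4)=(0, 0, 1), VC(#5)=(0, 3, 0), #6 (invoked 10) maxes components and bumps thr1 → (0, 4, 1)
target: VC(#4) = (0, 0, 1)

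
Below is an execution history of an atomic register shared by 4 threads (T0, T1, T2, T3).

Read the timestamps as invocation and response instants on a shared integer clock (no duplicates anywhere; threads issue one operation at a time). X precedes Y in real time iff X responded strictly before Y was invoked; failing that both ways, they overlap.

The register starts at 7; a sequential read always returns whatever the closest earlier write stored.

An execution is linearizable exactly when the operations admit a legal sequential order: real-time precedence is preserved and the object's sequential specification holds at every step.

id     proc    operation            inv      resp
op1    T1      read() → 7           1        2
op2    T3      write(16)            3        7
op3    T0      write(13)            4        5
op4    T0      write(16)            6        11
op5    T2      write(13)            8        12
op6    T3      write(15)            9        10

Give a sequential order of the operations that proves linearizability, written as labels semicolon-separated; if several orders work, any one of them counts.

1. op1 read() → 7, leaving value 7
2. op2 write(16), leaving value 16
3. op3 write(13), leaving value 13
4. op4 write(16), leaving value 16
5. op5 write(13), leaving value 13
6. op6 write(15), leaving value 15

op1; op2; op3; op4; op5; op6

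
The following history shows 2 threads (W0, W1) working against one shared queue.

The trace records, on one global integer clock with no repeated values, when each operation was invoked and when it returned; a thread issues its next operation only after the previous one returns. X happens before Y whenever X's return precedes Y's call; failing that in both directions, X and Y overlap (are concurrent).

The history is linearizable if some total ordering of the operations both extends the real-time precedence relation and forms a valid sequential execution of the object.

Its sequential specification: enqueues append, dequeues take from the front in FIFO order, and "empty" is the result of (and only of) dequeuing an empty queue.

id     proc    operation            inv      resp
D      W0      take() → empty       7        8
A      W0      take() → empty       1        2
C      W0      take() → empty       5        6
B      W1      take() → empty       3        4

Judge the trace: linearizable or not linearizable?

witness order: A, B, C, D
after step 1 (A take() → empty): queue <>
after step 2 (B take() → empty): queue <>
after step 3 (C take() → empty): queue <>
after step 4 (D take() → empty): queue <>

linearizable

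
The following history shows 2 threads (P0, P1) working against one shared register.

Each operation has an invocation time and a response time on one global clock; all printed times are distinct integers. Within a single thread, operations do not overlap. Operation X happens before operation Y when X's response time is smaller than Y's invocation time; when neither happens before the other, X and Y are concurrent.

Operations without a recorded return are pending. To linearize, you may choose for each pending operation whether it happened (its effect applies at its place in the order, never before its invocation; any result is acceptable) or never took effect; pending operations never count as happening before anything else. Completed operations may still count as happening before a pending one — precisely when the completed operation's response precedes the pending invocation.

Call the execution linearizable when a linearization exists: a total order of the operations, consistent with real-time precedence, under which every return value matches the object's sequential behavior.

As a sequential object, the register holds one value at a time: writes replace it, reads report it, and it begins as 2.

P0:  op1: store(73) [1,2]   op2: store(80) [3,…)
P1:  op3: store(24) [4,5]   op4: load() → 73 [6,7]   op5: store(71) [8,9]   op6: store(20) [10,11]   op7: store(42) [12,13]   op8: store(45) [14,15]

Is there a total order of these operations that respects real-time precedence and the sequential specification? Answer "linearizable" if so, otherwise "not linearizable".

the violation lands at event 7, op4's response at time 7: events 1..6 linearize, events 1..7 do not
one real-time candidate order over the 3 completed operations — the register replay rejects it
completion choices over the 1 pending operation (op2) were checked; none helps
sample order op1, op3, op4 (pending dropped) stalls at step 3 — op4 load() → 73 has no legal effect

not linearizable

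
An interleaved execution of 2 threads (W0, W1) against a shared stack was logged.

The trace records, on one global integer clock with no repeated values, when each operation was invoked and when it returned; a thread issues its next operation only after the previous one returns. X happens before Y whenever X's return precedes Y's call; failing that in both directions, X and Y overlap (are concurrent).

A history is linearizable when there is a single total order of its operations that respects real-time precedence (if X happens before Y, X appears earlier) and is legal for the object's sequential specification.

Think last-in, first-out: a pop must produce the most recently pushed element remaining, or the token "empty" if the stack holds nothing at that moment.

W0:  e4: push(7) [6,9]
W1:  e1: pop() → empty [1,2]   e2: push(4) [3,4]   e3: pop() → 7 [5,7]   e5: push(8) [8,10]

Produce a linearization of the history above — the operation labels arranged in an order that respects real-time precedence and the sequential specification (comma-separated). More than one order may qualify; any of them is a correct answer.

step 1: e1 pop() → empty — stack <>
step 2: e2 push(4) — stack <4>
step 3: e4 push(7) — stack <4,7>
step 4: e3 pop() → 7 — stack <4>
step 5: e5 push(8) — stack <4,8>

e1, e2, e4, e3, e5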